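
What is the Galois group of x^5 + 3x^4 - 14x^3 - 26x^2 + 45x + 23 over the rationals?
The polynomial f is an irreducible quintic over Q, so G = Gal(f/Q) is a transitive subgroup of S_5: one of C_5 (5T1, order 5), D_5 (5T2, order 10), F_20 (5T3, order 20), A_5 (5T4, order 60) or S_5 (5T5, order 120). The discriminant of f is 15352201216 = 123904^2, a perfect square, so G is contained in A_5. The transitive groups of degree 5 contained in A_5 are: C_5 (5T1, order 5), D_5 (5T2, order 10), A_5 (5T4, order 60). By Dedekind's theorem, for a prime p not dividing disc(f) the degrees of the irreducible factors of f mod p form the cycle type of an element of G. Factoring f modulo the 14 such primes p <= 53 (skipping 2, 11, which divide the discriminant), each new pattern first appears at: mod 3: f = (x^5 + x^3 + x^2 + 2), pattern 5; mod 23: f = (x)(x + 6)(x + 9)(x + 13)(x + 21), pattern 1+1+1+1+1. No other pattern occurs in this range, so the set of observed cycle types is {5, 1+1+1+1+1}. The candidates containing elements of all these cycle types are C_5 (5T1) of order 5, D_5 (5T2) of order 10, A_5 (5T4) of order 60; the others are excluded. The observed types are precisely the cycle types that occur in C_5 (5T1). Each of the other remaining candidates has further cycle types, and by the Chebotarev density theorem the matching factorization patterns would occur for a proportion of primes equal to their share of the group: D_5 (5T2) additionally contains elements of type 2+2+1 (5 of its 10 elements, about 50% of primes); A_5 (5T4) additionally contains elements of type 3+1+1, 2+2+1 (35 of its 60 elements, about 58% of primes). None of the 14 primes tested shows any such pattern (for each of these groups the chance of that is below 10^-4), which rules them out. Hence G = C_5 (5T1), of order 5.

C_5, the cyclic group of order 5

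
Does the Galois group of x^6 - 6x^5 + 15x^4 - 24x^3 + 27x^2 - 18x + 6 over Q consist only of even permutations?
No

The polynomial is irreducible of degree 6 over Q. Its discriminant is 1259712, which is not a perfect square. A Galois group lies in the alternating group exactly when the discriminant is a square in Q, so the Galois group (D_6) is not contained in A_6.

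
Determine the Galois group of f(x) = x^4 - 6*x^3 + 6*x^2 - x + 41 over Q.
The polynomial is an irreducible quartic over Q and its discriminant is 1275125, which is not a perfect square, so the Galois group is not contained in A_4. The resolvent cubic y^3 - 6*y^2 - 158*y - 493 has exactly one rational root, so the Galois group is C_4 or D_4. The quartic becomes reducible over Q(sqrt(disc)), so the group is C_4.

4T1: C_4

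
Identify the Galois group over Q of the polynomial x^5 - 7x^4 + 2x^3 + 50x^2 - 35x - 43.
The polynomial f is an irreducible quintic over Q, so G = Gal(f/Q) is a transitive subgroup of S_5: one of C_5 (5T1, order 5), D_5 (5T2, order 10), F_20 (5T3, order 20), A_5 (5T4, order 60) or S_5 (5T5, order 120). The discriminant of f is 15352201216 = 123904^2, a perfect square, so G is contained in A_5. The transitive groups of degree 5 contained in A_5 are: C_5 (5T1, order 5), D_5 (5T2, order 10), A_5 (5T4, order 60). By Dedekind's theorem, for a prime p not dividing disc(f) the degrees of the irreducible factors of f mod p form the cycle type of an element of G. Factoring f modulo the 14 such primes p <= 53 (skipping 2, 11, which divide the discriminant), each new pattern first appears at: mod 3: f = (x^5 + 2x^4 + 2x^3 + 2x^2 + x + 2), pattern 5; mod 23: f = (x + 4)(x + 7)(x + 11)(x + 19)(x + 21), pattern 1+1+1+1+1. No other pattern occurs in this range, so the set of observed cycle types is {5, 1+1+1+1+1}. The candidates containing elements of all these cycle types are C_5 (5T1) of order 5, D_5 (5T2) of order 10, A_5 (5T4) of order 60; the others are excluded. The observed types are precisely the cycle types that occur in C_5 (5T1). Each of the other remaining candidates has further cycle types, and by the Chebotarev density theorem the matching factorization patterns would occur for a proportion of primes equal to their share of the group: D_5 (5T2) additionally contains elements of type 2+2+1 (5 of its 10 elements, about 50% of primes); A_5 (5T4) additionally contains elements of type 3+1+1, 2+2+1 (35 of its 60 elements, about 58% of primes). None of the 14 primes tested shows any such pattern (for each of these groups the chance of that is below 10^-4), which rules them out. Hence G = C_5 (5T1), of order 5.

C_5 (also written C5)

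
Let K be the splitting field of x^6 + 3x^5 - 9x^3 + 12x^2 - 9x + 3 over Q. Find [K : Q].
6

The degree of the splitting field over Q equals the order of the Galois group, so first determine the group. The polynomial f is an irreducible sextic over Q, so G = Gal(f/Q) is one of the 16 transitive subgroups 6T1, ..., 6T16 of S_6. The discriminant of f is -67744512, which is not a perfect square, so G is not contained in A_6. The transitive groups of degree 6 not contained in A_6 are: C_6 (6T1, order 6), S_3 (6T2, order 6), D_6 (6T3, order 12), C_3 x S_3 (6T5, order 18), A_4 x C_2 (6T6, order 24), S_4 (6T8, order 24), S_3 x S_3 (6T9, order 36), S_4 x C_2 (6T11, order 48), (S_3 x S_3) : C_2 (6T13, order 72), PGL(2,5) (6T14, order 120), S_6 (6T16, order 720). By Dedekind's theorem, for a prime p not dividing disc(f) the degrees of the irreducible factors of f mod p form the cycle type of an element of G. Factoring f modulo the 23 such primes p <= 101 (skipping 2, 3, 11, which divide the discriminant), each new pattern first appears at: mod 5: f = (x^2 + 3)(x^2 + x + 2)(x^2 + 2x + 3), pattern 2+2+2; mod 7: f = (x^3 + 4x^2 + 5x + 5)(x^3 + 6x^2 + 6x + 2), pattern 3+3; mod 31: f = (x + 1)(x + 6)(x + 8)(x + 15)(x + 17)(x + 18), pattern 1+1+1+1+1+1. No other pattern occurs in this range, so the set of observed cycle types is {2+2+2, 3+3, 1+1+1+1+1+1}. The candidates containing elements of all these cycle types are C_6 (6T1) of order 6, S_3 (6T2) of order 6, D_6 (6T3) of order 12, C_3 x S_3 (6T5) of order 18, A_4 x C_2 (6T6) of order 24, S_4 (6T8) of order 24, S_3 x S_3 (6T9) of order 36, S_4 x C_2 (6T11) of order 48, (S_3 x S_3) : C_2 (6T13) of order 72, PGL(2,5) (6T14) of order 120, S_6 (6T16) of order 720; the others are excluded. The observed types are precisely the cycle types that occur in S_3 (6T2). Each of the other remaining candidates has further cycle types, and by the Chebotarev density theorem the matching factorization patterns would occur for a proportion of primes equal to their share of the group: C_6 (6T1) additionally contains elements of type 6 (2 of its 6 elements, about 33% of primes); D_6 (6T3) additionally contains elements of type 6, 2+2+1+1 (5 of its 12 elements, about 42% of primes); C_3 x S_3 (6T5) additionally contains elements of type 6, 3+1+1+1 (10 of its 18 elements, about 56% of primes); A_4 x C_2 (6T6) additionally contains elements of type 6, 2+2+1+1, 2+1+1+1+1 (14 of its 24 elements, about 58% of primes); S_4 (6T8) additionally contains elements of type 4+1+1, 2+2+1+1 (9 of its 24 elements, about 38% of primes); S_3 x S_3 (6T9) additionally contains elements of type 6, 3+1+1+1, 2+2+1+1 (25 of its 36 elements, about 69% of primes); S_4 x C_2 (6T11) additionally contains elements of type 6, 4+2, 4+1+1, 2+2+1+1, 2+1+1+1+1 (32 of its 48 elements, about 67% of primes); (S_3 x S_3) : C_2 (6T13) additionally contains elements of type 6, 4+2, 3+2+1, 3+1+1+1, 2+2+1+1, 2+1+1+1+1 (61 of its 72 elements, about 85% of primes); PGL(2,5) (6T14) additionally contains elements of type 6, 5+1, 4+1+1, 2+2+1+1 (89 of its 120 elements, about 74% of primes); S_6 (6T16) additionally contains elements of type 6, 5+1, 4+2, 4+1+1, 3+2+1, 3+1+1+1, 2+2+1+1, 2+1+1+1+1 (664 of its 720 elements, about 92% of primes). None of the 23 primes tested shows any such pattern (for each of these groups the chance of that is below 10^-4), which rules them out. Hence G = S_3 (6T2), of order 6. The Galois group S_3 (6T2) has order 6, so the splitting field has degree 6 over Q.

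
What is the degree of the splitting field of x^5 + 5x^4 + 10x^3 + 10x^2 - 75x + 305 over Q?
10

The degree of the splitting field over Q equals the order of the Galois group, so first determine the group. The polynomial f is an irreducible quintic over Q, so G = Gal(f/Q) is a transitive subgroup of S_5: one of C_5 (5T1, order 5), D_5 (5T2, order 10), F_20 (5T3, order 20), A_5 (5T4, order 60) or S_5 (5T5, order 120). The discriminant of f is 67108864000000 = 8192000^2, a perfect square, so G is contained in A_5. The transitive groups of degree 5 contained in A_5 are: C_5 (5T1, order 5), D_5 (5T2, order 10), A_5 (5T4, order 60). By Dedekind's theorem, for a prime p not dividing disc(f) the degrees of the irreducible factors of f mod p form the cycle type of an element of G. Factoring f modulo the 23 such primes p <= 97 (skipping 2, 5, which divide the discriminant), each new pattern first appears at: mod 3: f = (x + 1)(x^2 + 1)(x^2 + x + 2), pattern 2+2+1; mod 7: f = (x^5 + 5x^4 + 3x^3 + 3x^2 + 2x + 4), pattern 5. No other pattern occurs in this range, so the set of observed cycle types is {2+2+1, 5}. The candidates containing elements of all these cycle types are D_5 (5T2) of order 10, A_5 (5T4) of order 60; the others are excluded. The observed types are precisely the cycle types that occur in D_5 (5T2) (apart from the identity). Each of the other remaining candidates has further cycle types, and by the Chebotarev density theorem the matching factorization patterns would occur for a proportion of primes equal to their share of the group: A_5 (5T4) additionally contains elements of type 3+1+1 (20 of its 60 elements, about 33% of primes). None of the 23 primes tested shows any such pattern (for each of these groups the chance of that is below 10^-4), which rules them out. Hence G = D_5 (5T2), of order 10. The Galois group D_5 (5T2) has order 10, so the splitting field has degree 10 over Q.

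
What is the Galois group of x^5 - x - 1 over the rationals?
The polynomial f is an irreducible quintic over Q, so G = Gal(f/Q) is a transitive subgroup of S_5: one of C_5 (5T1, order 5), D_5 (5T2, order 10), F_20 (5T3, order 20), A_5 (5T4, order 60) or S_5 (5T5, order 120). The discriminant of f is 2869, which is not a perfect square, so G is not contained in A_5. The transitive groups of degree 5 not contained in A_5 are: F_20 (5T3, order 20), S_5 (5T5, order 120). By Dedekind's theorem, for a prime p not dividing disc(f) the degrees of the irreducible factors of f mod p form the cycle type of an element of G. Factoring f modulo the first such prime p = 2, each new pattern first appears at: mod 2: f = (x^2 + x + 1)(x^3 + x^2 + 1), pattern 3+2. No other pattern occurs in this range, so the set of observed cycle types is {3+2}. Among the candidates above, the only group containing elements of all these cycle types is S_5 (5T5) — F_20 (5T3) lacks at least one of them. Hence G = S_5 (5T5), of order 120.

S_5, the symmetric group on 5 letters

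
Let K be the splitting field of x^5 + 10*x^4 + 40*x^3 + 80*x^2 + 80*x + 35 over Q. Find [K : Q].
20

The degree of the splitting field over Q equals the order of the Galois group, so first determine the group. The polynomial f is an irreducible quintic over Q, so G = Gal(f/Q) is a transitive subgroup of S_5: one of C_5 (5T1, order 5), D_5 (5T2, order 10), F_20 (5T3, order 20), A_5 (5T4, order 60) or S_5 (5T5, order 120). The discriminant of f is 253125, which is not a perfect square, so G is not contained in A_5. The transitive groups of degree 5 not contained in A_5 are: F_20 (5T3, order 20), S_5 (5T5, order 120). By Dedekind's theorem, for a prime p not dividing disc(f) the degrees of the irreducible factors of f mod p form the cycle type of an element of G. Factoring f modulo the 18 such primes p <= 71 (skipping 3, 5, which divide the discriminant), each new pattern first appears at: mod 2: f = (x + 1)(x^4 + x^3 + x^2 + x + 1), pattern 4+1; mod 11: f = (x^5 + 10x^4 + 7x^3 + 3x^2 + 3x + 2), pattern 5; mod 19: f = (x + 12)(x^2 + 6x + 13)(x^2 + 11x + 4), pattern 2+2+1; mod 41: f = (x + 13)(x + 14)(x + 30)(x + 36)(x + 40), pattern 1+1+1+1+1. No other pattern occurs in this range, so the set of observed cycle types is {4+1, 5, 2+2+1, 1+1+1+1+1}. The candidates containing elements of all these cycle types are F_20 (5T3) of order 20, S_5 (5T5) of order 120; the others are excluded. The observed types are precisely the cycle types that occur in F_20 (5T3). Each of the other remaining candidates has further cycle types, and by the Chebotarev density theorem the matching factorization patterns would occur for a proportion of primes equal to their share of the group: S_5 (5T5) additionally contains elements of type 3+2, 3+1+1, 2+1+1+1 (50 of its 120 elements, about 42% of primes). None of the 18 primes tested shows any such pattern (for each of these groups the chance of that is below 10^-4), which rules them out. Hence G = F_20 (5T3), of order 20. The Galois group F_20 (5T3) has order 20, so the splitting field has degree 20 over Q.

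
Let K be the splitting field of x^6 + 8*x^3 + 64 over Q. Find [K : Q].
6

The degree of the splitting field over Q equals the order of the Galois group, so first determine the group. The polynomial f is an irreducible sextic over Q, so G = Gal(f/Q) is one of the 16 transitive subgroups 6T1, ..., 6T16 of S_6. The discriminant of f is -21134460321792, which is not a perfect square, so G is not contained in A_6. The transitive groups of degree 6 not contained in A_6 are: C_6 (6T1, order 6), S_3 (6T2, order 6), D_6 (6T3, order 12), C_3 x S_3 (6T5, order 18), A_4 x C_2 (6T6, order 24), S_4 (6T8, order 24), S_3 x S_3 (6T9, order 36), S_4 x C_2 (6T11, order 48), (S_3 x S_3) : C_2 (6T13, order 72), PGL(2,5) (6T14, order 120), S_6 (6T16, order 720). By Dedekind's theorem, for a prime p not dividing disc(f) the degrees of the irreducible factors of f mod p form the cycle type of an element of G. Factoring f modulo the 37 such primes p <= 167 (skipping 2, 3, which divide the discriminant), each new pattern first appears at: mod 5: f = (x^6 + 3x^3 + 4), pattern 6; mod 7: f = (x^3 + 3)(x^3 + 5), pattern 3+3; mod 17: f = (x^2 + 3x + 4)(x^2 + 6x + 4)(x^2 + 8x + 4), pattern 2+2+2; mod 19: f = (x + 1)(x + 4)(x + 6)(x + 7)(x + 9)(x + 11), pattern 1+1+1+1+1+1. No other pattern occurs in this range, so the set of observed cycle types is {6, 3+3, 2+2+2, 1+1+1+1+1+1}. The candidates containing elements of all these cycle types are C_6 (6T1) of order 6, D_6 (6T3) of order 12, C_3 x S_3 (6T5) of order 18, A_4 x C_2 (6T6) of order 24, S_3 x S_3 (6T9) of order 36, S_4 x C_2 (6T11) of order 48, (S_3 x S_3) : C_2 (6T13) of order 72, PGL(2,5) (6T14) of order 120, S_6 (6T16) of order 720; the others are excluded. The observed types are precisely the cycle types that occur in C_6 (6T1). Each of the other remaining candidates has further cycle types, and by the Chebotarev density theorem the matching factorization patterns would occur for a proportion of primes equal to their share of the group: D_6 (6T3) additionally contains elements of type 2+2+1+1 (3 of its 12 elements, about 25% of primes); C_3 x S_3 (6T5) additionally contains elements of type 3+1+1+1 (4 of its 18 elements, about 22% of primes); A_4 x C_2 (6T6) additionally contains elements of type 2+2+1+1, 2+1+1+1+1 (6 of its 24 elements, about 25% of primes); S_3 x S_3 (6T9) additionally contains elements of type 3+1+1+1, 2+2+1+1 (13 of its 36 elements, about 36% of primes); S_4 x C_2 (6T11) additionally contains elements of type 4+2, 4+1+1, 2+2+1+1, 2+1+1+1+1 (24 of its 48 elements, about 50% of primes); (S_3 x S_3) : C_2 (6T13) additionally contains elements of type 4+2, 3+2+1, 3+1+1+1, 2+2+1+1, 2+1+1+1+1 (49 of its 72 elements, about 68% of primes); PGL(2,5) (6T14) additionally contains elements of type 5+1, 4+1+1, 2+2+1+1 (69 of its 120 elements, about 58% of primes); S_6 (6T16) additionally contains elements of type 5+1, 4+2, 4+1+1, 3+2+1, 3+1+1+1, 2+2+1+1, 2+1+1+1+1 (544 of its 720 elements, about 76% of primes). None of the 37 primes tested shows any such pattern (for each of these groups the chance of that is below 10^-4), which rules them out. Hence G = C_6 (6T1), of order 6. The Galois group C_6 (6T1) has order 6, so the splitting field has degree 6 over Q.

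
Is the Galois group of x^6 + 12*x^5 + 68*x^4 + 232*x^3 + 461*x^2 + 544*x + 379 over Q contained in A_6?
Yes

The polynomial is irreducible of degree 6 over Q. Its discriminant is 2046918914580544 = 45242888^2, a perfect square. A Galois group lies in the alternating group exactly when the discriminant is a square in Q, so the Galois group (S_4) is contained in A_6.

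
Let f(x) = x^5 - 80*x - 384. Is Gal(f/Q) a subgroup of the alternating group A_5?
The polynomial is irreducible of degree 5 over Q. Its discriminant is 67108864000000 = 8192000^2, a perfect square. A Galois group lies in the alternating group exactly when the discriminant is a square in Q, so the Galois group (D_5) is contained in A_5.

Yes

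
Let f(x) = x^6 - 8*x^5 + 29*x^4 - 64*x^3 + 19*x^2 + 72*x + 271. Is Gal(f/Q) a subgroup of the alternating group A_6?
The polynomial is irreducible of degree 6 over Q. Its discriminant is 564385546240000 = 23756800^2, a perfect square. A Galois group lies in the alternating group exactly when the discriminant is a square in Q, so the Galois group ((C_3 x C_3) : C_4) is contained in A_6.

Yes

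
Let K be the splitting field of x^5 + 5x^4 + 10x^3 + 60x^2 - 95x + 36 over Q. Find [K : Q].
20

The degree of the splitting field over Q equals the order of the Galois group, so first determine the group. The polynomial f is an irreducible quintic over Q, so G = Gal(f/Q) is a transitive subgroup of S_5: one of C_5 (5T1, order 5), D_5 (5T2, order 10), F_20 (5T3, order 20), A_5 (5T4, order 60) or S_5 (5T5, order 120). The discriminant of f is 1131095703125, which is not a perfect square, so G is not contained in A_5. The transitive groups of degree 5 not contained in A_5 are: F_20 (5T3, order 20), S_5 (5T5, order 120). By Dedekind's theorem, for a prime p not dividing disc(f) the degrees of the irreducible factors of f mod p form the cycle type of an element of G. Factoring f modulo the 18 such primes p <= 67 (skipping 5, which divides the discriminant), each new pattern first appears at: mod 2: f = (x)(x^4 + x^3 + 1), pattern 4+1; mod 11: f = (x^5 + 5x^4 + 10x^3 + 5x^2 + 4x + 3), pattern 5; mod 19: f = (x + 11)(x^2 + 3x + 16)(x^2 + 10x + 11), pattern 2+2+1; mod 31: f = (x + 2)(x + 4)(x + 8)(x + 25)(x + 28), pattern 1+1+1+1+1. No other pattern occurs in this range, so the set of observed cycle types is {4+1, 5, 2+2+1, 1+1+1+1+1}. The candidates containing elements of all these cycle types are F_20 (5T3) of order 20, S_5 (5T5) of order 120; the others are excluded. The observed types are precisely the cycle types that occur in F_20 (5T3). Each of the other remaining candidates has further cycle types, and by the Chebotarev density theorem the matching factorization patterns would occur for a proportion of primes equal to their share of the group: S_5 (5T5) additionally contains elements of type 3+2, 3+1+1, 2+1+1+1 (50 of its 120 elements, about 42% of primes). None of the 18 primes tested shows any such pattern (for each of these groups the chance of that is below 10^-4), which rules them out. Hence G = F_20 (5T3), of order 20. The Galois group F_20 (5T3) has order 20, so the splitting field has degree 20 over Q.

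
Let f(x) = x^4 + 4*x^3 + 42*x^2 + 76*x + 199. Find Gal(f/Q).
The polynomial is an irreducible quartic over Q and its discriminant is 1088391168, which is not a perfect square, so the Galois group is not contained in A_4. The resolvent cubic y^3 - 42*y^2 - 492*y + 24472 has exactly one rational root, so the Galois group is C_4 or D_4. The quartic becomes reducible over Q(sqrt(disc)), so the group is C_4.

C_4, the cyclic group of order 4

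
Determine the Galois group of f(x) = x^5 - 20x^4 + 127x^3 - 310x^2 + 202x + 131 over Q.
C_5, the cyclic group of order 5

The polynomial f is an irreducible quintic over Q, so G = Gal(f/Q) is a transitive subgroup of S_5: one of C_5 (5T1, order 5), D_5 (5T2, order 10), F_20 (5T3, order 20), A_5 (5T4, order 60) or S_5 (5T5, order 120). The discriminant of f is 61348849969 = 247687^2, a perfect square, so G is contained in A_5. The transitive groups of degree 5 contained in A_5 are: C_5 (5T1, order 5), D_5 (5T2, order 10), A_5 (5T4, order 60). By Dedekind's theorem, for a prime p not dividing disc(f) the degrees of the irreducible factors of f mod p form the cycle type of an element of G. Factoring f modulo the 14 such primes p <= 53 (skipping 11, 23, which divide the discriminant), each new pattern first appears at: mod 2: f = (x^5 + x^3 + 1), pattern 5; mod 43: f = (x + 2)(x + 3)(x + 4)(x + 24)(x + 33), pattern 1+1+1+1+1. No other pattern occurs in this range, so the set of observed cycle types is {5, 1+1+1+1+1}. The candidates containing elements of all these cycle types are C_5 (5T1) of order 5, D_5 (5T2) of order 10, A_5 (5T4) of order 60; the others are excluded. The observed types are precisely the cycle types that occur in C_5 (5T1). Each of the other remaining candidates has further cycle types, and by the Chebotarev density theorem the matching factorization patterns would occur for a proportion of primes equal to their share of the group: D_5 (5T2) additionally contains elements of type 2+2+1 (5 of its 10 elements, about 50% of primes); A_5 (5T4) additionally contains elements of type 3+1+1, 2+2+1 (35 of its 60 elements, about 58% of primes). None of the 14 primes tested shows any such pattern (for each of these groups the chance of that is below 10^-4), which rules them out. Hence G = C_5 (5T1), of order 5.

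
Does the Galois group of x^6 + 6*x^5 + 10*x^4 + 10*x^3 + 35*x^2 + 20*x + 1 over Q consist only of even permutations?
The polynomial is irreducible of degree 6 over Q. Its discriminant is 458719034944 = 677288^2, a perfect square. A Galois group lies in the alternating group exactly when the discriminant is a square in Q, so the Galois group (S_4) is contained in A_6.

Yes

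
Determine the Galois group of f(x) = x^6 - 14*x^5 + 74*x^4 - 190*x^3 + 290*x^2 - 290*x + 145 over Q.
The polynomial f is an irreducible sextic over Q, so G = Gal(f/Q) is one of the 16 transitive subgroups 6T1, ..., 6T16 of S_6. The discriminant of f is 90962560000 = 301600^2, a perfect square, so G is contained in A_6. The transitive groups of degree 6 contained in A_6 are: A_4 (6T4, order 12), S_4 (6T7, order 24), (C_3 x C_3) : C_4 (6T10, order 36), PSL(2,5) (6T12, order 60), A_6 (6T15, order 360). By Dedekind's theorem, for a prime p not dividing disc(f) the degrees of the irreducible factors of f mod p form the cycle type of an element of G. Factoring f modulo the 19 such primes p <= 83 (skipping 2, 5, 13, 29, which divide the discriminant), each new pattern first appears at: mod 3: f = (x^2 + 1)(x^4 + x^3 + x^2 + x + 1), pattern 4+2; mod 11: f = (x^3 + x^2 + 5x + 6)(x^3 + 7x^2 + 7x + 4), pattern 3+3; mod 19: f = (x + 13)(x + 16)(x^2 + 16x + 14)(x^2 + 17x + 10), pattern 2+2+1+1; mod 61: f = (x + 12)(x + 22)(x + 29)(x^3 + 45x^2 + 15x + 46), pattern 3+1+1+1. No other pattern occurs in this range, so the set of observed cycle types is {4+2, 3+3, 2+2+1+1, 3+1+1+1}. The candidates containing elements of all these cycle types are (C_3 x C_3) : C_4 (6T10) of order 36, A_6 (6T15) of order 360; the others are excluded. The observed types are precisely the cycle types that occur in (C_3 x C_3) : C_4 (6T10) (apart from the identity). Each of the other remaining candidates has further cycle types, and by the Chebotarev density theorem the matching factorization patterns would occur for a proportion of primes equal to their share of the group: A_6 (6T15) additionally contains elements of type 5+1 (144 of its 360 elements, about 40% of primes). None of the 19 primes tested shows any such pattern (for each of these groups the chance of that is below 10^-4), which rules them out. Hence G = (C_3 x C_3) : C_4 (6T10), of order 36.

(C_3 x C_3) : C_4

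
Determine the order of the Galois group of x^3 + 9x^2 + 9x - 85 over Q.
The degree of the splitting field over Q equals the order of the Galois group, so first determine the group. The polynomial is an irreducible cubic over Q and its discriminant is -67500, which is not a perfect square. For an irreducible cubic, a non-square discriminant gives Galois group S_3. The Galois group S_3 (3T2) has order 6, so the splitting field has degree 6 over Q.

6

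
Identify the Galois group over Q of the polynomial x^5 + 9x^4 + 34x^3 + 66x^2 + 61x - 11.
5T2: D_5

The polynomial f is an irreducible quintic over Q, so G = Gal(f/Q) is a transitive subgroup of S_5: one of C_5 (5T1, order 5), D_5 (5T2, order 10), F_20 (5T3, order 20), A_5 (5T4, order 60) or S_5 (5T5, order 120). The discriminant of f is 2316304384 = 48128^2, a perfect square, so G is contained in A_5. The transitive groups of degree 5 contained in A_5 are: C_5 (5T1, order 5), D_5 (5T2, order 10), A_5 (5T4, order 60). By Dedekind's theorem, for a prime p not dividing disc(f) the degrees of the irreducible factors of f mod p form the cycle type of an element of G. Factoring f modulo the 23 such primes p <= 97 (skipping 2, 47, which divide the discriminant), each new pattern first appears at: mod 3: f = (x^5 + x^3 + x + 1), pattern 5; mod 5: f = (x + 4)(x^2 + 2x + 4)(x^2 + 3x + 4), pattern 2+2+1; mod 83: f = (x + 26)(x + 38)(x + 54)(x + 60)(x + 80), pattern 1+1+1+1+1. No other pattern occurs in this range, so the set of observed cycle types is {5, 2+2+1, 1+1+1+1+1}. The candidates containing elements of all these cycle types are D_5 (5T2) of order 10, A_5 (5T4) of order 60; the others are excluded. The observed types are precisely the cycle types that occur in D_5 (5T2). Each of the other remaining candidates has further cycle types, and by the Chebotarev density theorem the matching factorization patterns would occur for a proportion of primes equal to their share of the group: A_5 (5T4) additionally contains elements of type 3+1+1 (20 of its 60 elements, about 33% of primes). None of the 23 primes tested shows any such pattern (for each of these groups the chance of that is below 10^-4), which rules them out. Hence G = D_5 (5T2), of order 10.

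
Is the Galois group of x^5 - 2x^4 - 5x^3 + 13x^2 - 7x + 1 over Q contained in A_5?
The polynomial is irreducible of degree 5 over Q. Its discriminant is 14641 = 121^2, a perfect square. A Galois group lies in the alternating group exactly when the discriminant is a square in Q, so the Galois group (C_5) is contained in A_5.

Yes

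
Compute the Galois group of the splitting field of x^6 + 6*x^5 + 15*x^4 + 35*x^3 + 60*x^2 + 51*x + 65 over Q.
The polynomial f is an irreducible sextic over Q, so G = Gal(f/Q) is one of the 16 transitive subgroups 6T1, ..., 6T16 of S_6. The discriminant of f is 42688773981, which is not a perfect square, so G is not contained in A_6. The transitive groups of degree 6 not contained in A_6 are: C_6 (6T1, order 6), S_3 (6T2, order 6), D_6 (6T3, order 12), C_3 x S_3 (6T5, order 18), A_4 x C_2 (6T6, order 24), S_4 (6T8, order 24), S_3 x S_3 (6T9, order 36), S_4 x C_2 (6T11, order 48), (S_3 x S_3) : C_2 (6T13, order 72), PGL(2,5) (6T14, order 120), S_6 (6T16, order 720). By Dedekind's theorem, for a prime p not dividing disc(f) the degrees of the irreducible factors of f mod p form the cycle type of an element of G. Factoring f modulo the 16 such primes p <= 67 (skipping 3, 7, 29, which divide the discriminant), each new pattern first appears at: mod 2: f = (x^6 + x^4 + x^3 + x + 1), pattern 6; mod 5: f = (x)(x + 2)(x^2 + x + 1)(x^2 + 3x + 3), pattern 2+2+1+1; mod 13: f = (x)(x + 5)(x + 11)(x^3 + 3x^2 + 3x + 4), pattern 3+1+1+1; mod 19: f = (x^2 + 12x + 9)(x^2 + 15x + 11)(x^2 + 17x + 2), pattern 2+2+2; mod 67: f = (x^3 + 3x^2 + 3x + 27)(x^3 + 3x^2 + 3x + 57), pattern 3+3. No other pattern occurs in this range, so the set of observed cycle types is {6, 2+2+1+1, 3+1+1+1, 2+2+2, 3+3}. The candidates containing elements of all these cycle types are S_3 x S_3 (6T9) of order 36, (S_3 x S_3) : C_2 (6T13) of order 72, S_6 (6T16) of order 720; the others are excluded. The observed types are precisely the cycle types that occur in S_3 x S_3 (6T9) (apart from the identity). Each of the other remaining candidates has further cycle types, and by the Chebotarev density theorem the matching factorization patterns would occur for a proportion of primes equal to their share of the group: (S_3 x S_3) : C_2 (6T13) additionally contains elements of type 4+2, 3+2+1, 2+1+1+1+1 (36 of its 72 elements, about 50% of primes); S_6 (6T16) additionally contains elements of type 5+1, 4+2, 4+1+1, 3+2+1, 2+1+1+1+1 (459 of its 720 elements, about 64% of primes). None of the 16 primes tested shows any such pattern (for each of these groups the chance of that is below 10^-4), which rules them out. Hence G = S_3 x S_3 (6T9), of order 36.

S_3 x S_3 (order 36)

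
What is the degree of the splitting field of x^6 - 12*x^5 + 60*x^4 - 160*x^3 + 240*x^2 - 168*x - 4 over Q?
360

The degree of the splitting field over Q equals the order of the Galois group, so first determine the group. The polynomial f is an irreducible sextic over Q, so G = Gal(f/Q) is one of the 16 transitive subgroups 6T1, ..., 6T16 of S_6. The discriminant of f is 746496000000 = 864000^2, a perfect square, so G is contained in A_6. The transitive groups of degree 6 contained in A_6 are: A_4 (6T4, order 12), S_4 (6T7, order 24), (C_3 x C_3) : C_4 (6T10, order 36), PSL(2,5) (6T12, order 60), A_6 (6T15, order 360). By Dedekind's theorem, for a prime p not dividing disc(f) the degrees of the irreducible factors of f mod p form the cycle type of an element of G. Factoring f modulo the 6 such primes p <= 23 (skipping 2, 3, 5, which divide the discriminant), each new pattern first appears at: mod 7: f = (x + 1)(x^5 + x^4 + 3x^3 + 5x^2 + 4x + 3), pattern 5+1; mod 23: f = (x + 5)(x + 10)(x + 19)(x^3 + x + 6), pattern 3+1+1+1. No other pattern occurs in this range, so the set of observed cycle types is {5+1, 3+1+1+1}. Among the candidates above, the only group containing elements of all these cycle types is A_6 (6T15) — each of A_4 (6T4), S_4 (6T7), (C_3 x C_3) : C_4 (6T10), PSL(2,5) (6T12) lacks at least one of them. Hence G = A_6 (6T15), of order 360. The Galois group A_6 (6T15) has order 360, so the splitting field has degree 360 over Q.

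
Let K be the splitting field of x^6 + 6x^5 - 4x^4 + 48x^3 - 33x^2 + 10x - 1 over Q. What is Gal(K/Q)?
The polynomial f is an irreducible sextic over Q, so G = Gal(f/Q) is one of the 16 transitive subgroups 6T1, ..., 6T16 of S_6. The discriminant of f is 881630858304 = 938952^2, a perfect square, so G is contained in A_6. The transitive groups of degree 6 contained in A_6 are: A_4 (6T4, order 12), S_4 (6T7, order 24), (C_3 x C_3) : C_4 (6T10, order 36), PSL(2,5) (6T12, order 60), A_6 (6T15, order 360). By Dedekind's theorem, for a prime p not dividing disc(f) the degrees of the irreducible factors of f mod p form the cycle type of an element of G. Factoring f modulo the 79 such primes p <= 431 (skipping 2, 3, 7, 23, which divide the discriminant), each new pattern first appears at: mod 5: f = (x^2 + 3)(x^4 + x^3 + 3x^2 + 3), pattern 4+2; mod 13: f = (x^3 + 8x^2 + 3x + 2)(x^3 + 11x^2 + 9x + 6), pattern 3+3; mod 19: f = (x + 11)(x + 15)(x^2 + 9x + 10)(x^2 + 9x + 13), pattern 2+2+1+1; mod 223: f = (x + 26)(x + 38)(x + 68)(x + 176)(x + 181)(x + 186), pattern 1+1+1+1+1+1. No other pattern occurs in this range, so the set of observed cycle types is {4+2, 3+3, 2+2+1+1, 1+1+1+1+1+1}. The candidates containing elements of all these cycle types are S_4 (6T7) of order 24, (C_3 x C_3) : C_4 (6T10) of order 36, A_6 (6T15) of order 360; the others are excluded. The observed types are precisely the cycle types that occur in S_4 (6T7). Each of the other remaining candidates has further cycle types, and by the Chebotarev density theorem the matching factorization patterns would occur for a proportion of primes equal to their share of the group: (C_3 x C_3) : C_4 (6T10) additionally contains elements of type 3+1+1+1 (4 of its 36 elements, about 11% of primes); A_6 (6T15) additionally contains elements of type 5+1, 3+1+1+1 (184 of its 360 elements, about 51% of primes). None of the 79 primes tested shows any such pattern (for each of these groups the chance of that is below 10^-4), which rules them out. Hence G = S_4 (6T7), of order 24.

6T7: S_4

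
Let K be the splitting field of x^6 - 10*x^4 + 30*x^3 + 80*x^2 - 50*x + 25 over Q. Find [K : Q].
The degree of the splitting field over Q equals the order of the Galois group, so first determine the group. The polynomial f is an irreducible sextic over Q, so G = Gal(f/Q) is one of the 16 transitive subgroups 6T1, ..., 6T16 of S_6. The discriminant of f is 38875225000000 = 6235000^2, a perfect square, so G is contained in A_6. The transitive groups of degree 6 contained in A_6 are: A_4 (6T4, order 12), S_4 (6T7, order 24), (C_3 x C_3) : C_4 (6T10, order 36), PSL(2,5) (6T12, order 60), A_6 (6T15, order 360). By Dedekind's theorem, for a prime p not dividing disc(f) the degrees of the irreducible factors of f mod p form the cycle type of an element of G. Factoring f modulo the 19 such primes p <= 83 (skipping 2, 5, 29, 43, which divide the discriminant), each new pattern first appears at: mod 3: f = (x^2 + x + 2)(x^4 + 2x^3 + x^2 + x + 2), pattern 4+2; mod 11: f = (x^3 + 4x^2 + 5x + 4)(x^3 + 7x^2 + x + 9), pattern 3+3; mod 19: f = (x + 4)(x + 18)(x^2 + 6x + 7)(x^2 + 10x + 12), pattern 2+2+1+1; mod 61: f = (x + 19)(x + 37)(x + 40)(x^3 + 26x^2 + 41x + 36), pattern 3+1+1+1. No other pattern occurs in this range, so the set of observed cycle types is {4+2, 3+3, 2+2+1+1, 3+1+1+1}. The candidates containing elements of all these cycle types are (C_3 x C_3) : C_4 (6T10) of order 36, A_6 (6T15) of order 360; the others are excluded. The observed types are precisely the cycle types that occur in (C_3 x C_3) : C_4 (6T10) (apart from the identity). Each of the other remaining candidates has further cycle types, and by the Chebotarev density theorem the matching factorization patterns would occur for a proportion of primes equal to their share of the group: A_6 (6T15) additionally contains elements of type 5+1 (144 of its 360 elements, about 40% of primes). None of the 19 primes tested shows any such pattern (for each of these groups the chance of that is below 10^-4), which rules them out. Hence G = (C_3 x C_3) : C_4 (6T10), of order 36. The Galois group (C_3 x C_3) : C_4 (6T10) has order 36, so the splitting field has degree 36 over Q.

36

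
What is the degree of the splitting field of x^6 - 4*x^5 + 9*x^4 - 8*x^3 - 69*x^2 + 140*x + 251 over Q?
36

The degree of the splitting field over Q equals the order of the Galois group, so first determine the group. The polynomial f is an irreducible sextic over Q, so G = Gal(f/Q) is one of the 16 transitive subgroups 6T1, ..., 6T16 of S_6. The discriminant of f is 564385546240000 = 23756800^2, a perfect square, so G is contained in A_6. The transitive groups of degree 6 contained in A_6 are: A_4 (6T4, order 12), S_4 (6T7, order 24), (C_3 x C_3) : C_4 (6T10, order 36), PSL(2,5) (6T12, order 60), A_6 (6T15, order 360). By Dedekind's theorem, for a prime p not dividing disc(f) the degrees of the irreducible factors of f mod p form the cycle type of an element of G. Factoring f modulo the 19 such primes p <= 79 (skipping 2, 5, 29, which divide the discriminant), each new pattern first appears at: mod 3: f = (x^2 + x + 2)(x^4 + x^3 + 2x + 1), pattern 4+2; mod 11: f = (x^3 + 2x^2 + 2x + 9)(x^3 + 5x^2 + 8x + 1), pattern 3+3; mod 19: f = (x + 2)(x + 4)(x^2 + 3x + 11)(x^2 + 6x + 13), pattern 2+2+1+1; mod 61: f = (x + 8)(x + 22)(x + 55)(x^3 + 33x^2 + 14x + 51), pattern 3+1+1+1. No other pattern occurs in this range, so the set of observed cycle types is {4+2, 3+3, 2+2+1+1, 3+1+1+1}. The candidates containing elements of all these cycle types are (C_3 x C_3) : C_4 (6T10) of order 36, A_6 (6T15) of order 360; the others are excluded. The observed types are precisely the cycle types that occur in (C_3 x C_3) : C_4 (6T10) (apart from the identity). Each of the other remaining candidates has further cycle types, and by the Chebotarev density theorem the matching factorization patterns would occur for a proportion of primes equal to their share of the group: A_6 (6T15) additionally contains elements of type 5+1 (144 of its 360 elements, about 40% of primes). None of the 19 primes tested shows any such pattern (for each of these groups the chance of that is below 10^-4), which rules them out. Hence G = (C_3 x C_3) : C_4 (6T10), of order 36. The Galois group (C_3 x C_3) : C_4 (6T10) has order 36, so the splitting field has degree 36 over Q.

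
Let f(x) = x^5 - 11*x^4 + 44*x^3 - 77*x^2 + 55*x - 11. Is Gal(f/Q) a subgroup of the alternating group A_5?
Yes

The polynomial is irreducible of degree 5 over Q. Its discriminant is 14641 = 121^2, a perfect square. A Galois group lies in the alternating group exactly when the discriminant is a square in Q, so the Galois group (C_5) is contained in A_5.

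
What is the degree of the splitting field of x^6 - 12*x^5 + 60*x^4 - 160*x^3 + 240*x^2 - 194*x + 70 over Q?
The degree of the splitting field over Q equals the order of the Galois group, so first determine the group. The polynomial f is an irreducible sextic over Q, so G = Gal(f/Q) is one of the 16 transitive subgroups 6T1, ..., 6T16 of S_6. The discriminant of f is -1292992, which is not a perfect square, so G is not contained in A_6. The transitive groups of degree 6 not contained in A_6 are: C_6 (6T1, order 6), S_3 (6T2, order 6), D_6 (6T3, order 12), C_3 x S_3 (6T5, order 18), A_4 x C_2 (6T6, order 24), S_4 (6T8, order 24), S_3 x S_3 (6T9, order 36), S_4 x C_2 (6T11, order 48), (S_3 x S_3) : C_2 (6T13, order 72), PGL(2,5) (6T14, order 120), S_6 (6T16, order 720). By Dedekind's theorem, for a prime p not dividing disc(f) the degrees of the irreducible factors of f mod p form the cycle type of an element of G. Factoring f modulo the 3 such primes p <= 7 (skipping 2, which divides the discriminant), each new pattern first appears at: mod 3: f = (x^6 + 2x^3 + x + 1), pattern 6; mod 5: f = (x)(x + 4)(x^4 + 4x^3 + 4x^2 + 4x + 4), pattern 4+1+1; mod 7: f = (x)(x^2 + 6x + 3)(x^3 + 3x^2 + 4x + 3), pattern 3+2+1. No other pattern occurs in this range, so the set of observed cycle types is {6, 4+1+1, 3+2+1}. Among the candidates above, the only group containing elements of all these cycle types is S_6 (6T16); every other candidate lacks at least one of them. Hence G = S_6 (6T16), of order 720. The Galois group S_6 (6T16) has order 720, so the splitting field has degree 720 over Q.

720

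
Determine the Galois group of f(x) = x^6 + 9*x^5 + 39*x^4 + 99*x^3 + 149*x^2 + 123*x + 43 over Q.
The polynomial f is an irreducible sextic over Q, so G = Gal(f/Q) is one of the 16 transitive subgroups 6T1, ..., 6T16 of S_6. The discriminant of f is -16807, which is not a perfect square, so G is not contained in A_6. The transitive groups of degree 6 not contained in A_6 are: C_6 (6T1, order 6), S_3 (6T2, order 6), D_6 (6T3, order 12), C_3 x S_3 (6T5, order 18), A_4 x C_2 (6T6, order 24), S_4 (6T8, order 24), S_3 x S_3 (6T9, order 36), S_4 x C_2 (6T11, order 48), (S_3 x S_3) : C_2 (6T13, order 72), PGL(2,5) (6T14, order 120), S_6 (6T16, order 720). By Dedekind's theorem, for a prime p not dividing disc(f) the degrees of the irreducible factors of f mod p form the cycle type of an element of G. Factoring f modulo the 37 such primes p <= 163 (skipping 7, which divides the discriminant), each new pattern first appears at: mod 2: f = (x^3 + x + 1)(x^3 + x^2 + 1), pattern 3+3; mod 3: f = (x^6 + 2x^2 + 1), pattern 6; mod 13: f = (x^2 + 3x + 1)(x^2 + 3x + 5)(x^2 + 3x + 6), pattern 2+2+2; mod 29: f = (x + 8)(x + 12)(x + 13)(x + 19)(x + 20)(x + 24), pattern 1+1+1+1+1+1. No other pattern occurs in this range, so the set of observed cycle types is {3+3, 6, 2+2+2, 1+1+1+1+1+1}. The candidates containing elements of all these cycle types are C_6 (6T1) of order 6, D_6 (6T3) of order 12, C_3 x S_3 (6T5) of order 18, A_4 x C_2 (6T6) of order 24, S_3 x S_3 (6T9) of order 36, S_4 x C_2 (6T11) of order 48, (S_3 x S_3) : C_2 (6T13) of order 72, PGL(2,5) (6T14) of order 120, S_6 (6T16) of order 720; the others are excluded. The observed types are precisely the cycle types that occur in C_6 (6T1). Each of the other remaining candidates has further cycle types, and by the Chebotarev density theorem the matching factorization patterns would occur for a proportion of primes equal to their share of the group: D_6 (6T3) additionally contains elements of type 2+2+1+1 (3 of its 12 elements, about 25% of primes); C_3 x S_3 (6T5) additionally contains elements of type 3+1+1+1 (4 of its 18 elements, about 22% of primes); A_4 x C_2 (6T6) additionally contains elements of type 2+2+1+1, 2+1+1+1+1 (6 of its 24 elements, about 25% of primes); S_3 x S_3 (6T9) additionally contains elements of type 3+1+1+1, 2+2+1+1 (13 of its 36 elements, about 36% of primes); S_4 x C_2 (6T11) additionally contains elements of type 4+2, 4+1+1, 2+2+1+1, 2+1+1+1+1 (24 of its 48 elements, about 50% of primes); (S_3 x S_3) : C_2 (6T13) additionally contains elements of type 4+2, 3+2+1, 3+1+1+1, 2+2+1+1, 2+1+1+1+1 (49 of its 72 elements, about 68% of primes); PGL(2,5) (6T14) additionally contains elements of type 5+1, 4+1+1, 2+2+1+1 (69 of its 120 elements, about 58% of primes); S_6 (6T16) additionally contains elements of type 5+1, 4+2, 4+1+1, 3+2+1, 3+1+1+1, 2+2+1+1, 2+1+1+1+1 (544 of its 720 elements, about 76% of primes). None of the 37 primes tested shows any such pattern (for each of these groups the chance of that is below 10^-4), which rules them out. Hence G = C_6 (6T1), of order 6.

C_6 (also written C6)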